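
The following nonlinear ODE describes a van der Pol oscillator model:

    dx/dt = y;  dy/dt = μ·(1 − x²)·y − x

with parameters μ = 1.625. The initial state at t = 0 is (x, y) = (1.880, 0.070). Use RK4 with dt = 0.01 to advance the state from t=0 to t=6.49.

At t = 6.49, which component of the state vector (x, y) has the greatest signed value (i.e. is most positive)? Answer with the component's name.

largest component: y

t=0.000: state=(1.880, 0.070)
step 1 (dt=0.01): k1=(0.070, -2.168), k2=(0.059, -2.124), k3=(0.059, -2.125), k4=(0.049, -2.082); state += dt/6·(k1+2k2+2k3+k4)
t=0.010: state=(1.881, 0.049)
t=0.020: state=(1.881, 0.028)
t=0.030: state=(1.881, 0.009)
continuing one RK4 step at a time; state shown every 25 steps (Δt=0.25):
t=0.250: state=(1.848, -0.269)
t=0.500: state=(1.762, -0.404)
t=0.750: state=(1.650, -0.485)
t=1.000: state=(1.520, -0.561)
t=1.250: state=(1.368, -0.655)
t=1.500: state=(1.189, -0.789)
t=1.750: state=(0.968, -1.000)
t=2.000: state=(0.677, -1.357)
t=2.250: state=(0.266, -1.988)
t=2.500: state=(-0.346, -2.946)
t=2.750: state=(-1.158, -3.259)
t=3.000: state=(-1.794, -1.627)
t=3.250: state=(-2.005, -0.251)
t=3.500: state=(-1.998, 0.216)
t=3.750: state=(-1.923, 0.360)
t=4.000: state=(-1.824, 0.426)
t=4.250: state=(-1.711, 0.478)
t=4.500: state=(-1.584, 0.537)
t=4.750: state=(-1.441, 0.615)
t=5.000: state=(-1.274, 0.726)
t=5.250: state=(-1.073, 0.896)
t=5.500: state=(-0.817, 1.176)
t=5.750: state=(-0.468, 1.667)
t=6.000: state=(0.046, 2.502)
t=6.250: state=(0.790, 3.345)
t=6.490: state=(1.543, 2.563)
compare at T: x=1.543, y=2.563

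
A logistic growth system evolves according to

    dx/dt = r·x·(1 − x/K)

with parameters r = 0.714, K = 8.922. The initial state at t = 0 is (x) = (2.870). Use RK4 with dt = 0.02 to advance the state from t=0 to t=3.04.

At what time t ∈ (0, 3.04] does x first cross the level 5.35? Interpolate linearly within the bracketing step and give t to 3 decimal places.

t = 1.611

t=0.000: state=(2.870)
step 1 (dt=0.02): k1=(1.390), k2=(1.394), k3=(1.394), k4=(1.397); state += dt/6·(k1+2k2+2k3+k4)
t=0.020: state=(2.898)
t=0.040: state=(2.926)
t=0.060: state=(2.954)
continuing one RK4 step at a time; state shown every 5 steps (Δt=0.1):
t=0.100: state=(3.011)
t=0.200: state=(3.155)
t=0.300: state=(3.302)
t=0.400: state=(3.452)
t=0.500: state=(3.604)
t=0.600: state=(3.758)
t=0.700: state=(3.914)
t=0.800: state=(4.072)
t=0.900: state=(4.230)
t=1.000: state=(4.389)
t=1.100: state=(4.549)
t=1.200: state=(4.708)
t=1.300: state=(4.866)
t=1.400: state=(5.023)
t=1.500: state=(5.179)
t=1.600: state=(5.334)
next step: t=1.620: state=(5.364) — x has crossed 5.35
linear interpolation between t=1.600 (5.33361) and t=1.620 (5.36420) → t≈1.611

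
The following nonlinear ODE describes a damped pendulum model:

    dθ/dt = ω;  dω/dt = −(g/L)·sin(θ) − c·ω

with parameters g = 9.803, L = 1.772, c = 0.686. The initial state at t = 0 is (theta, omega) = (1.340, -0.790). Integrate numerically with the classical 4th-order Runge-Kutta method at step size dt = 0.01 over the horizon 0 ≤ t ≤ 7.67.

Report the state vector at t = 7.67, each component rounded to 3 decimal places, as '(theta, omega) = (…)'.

t=0.000: state=(1.340, -0.790)
step 1 (dt=0.01): k1=(-0.790, -4.844), k2=(-0.814, -4.822), k3=(-0.814, -4.822), k4=(-0.838, -4.800); state += dt/6·(k1+2k2+2k3+k4)
t=0.010: state=(1.332, -0.838)
t=0.020: state=(1.323, -0.886)
t=0.030: state=(1.314, -0.933)
continuing one RK4 step at a time; state shown every 25 steps (Δt=0.25):
t=0.250: state=(1.004, -1.839)
t=0.500: state=(0.461, -2.393)
t=0.750: state=(-0.130, -2.207)
t=1.000: state=(-0.588, -1.389)
t=1.250: state=(-0.804, -0.332)
t=1.500: state=(-0.762, 0.635)
t=1.750: state=(-0.512, 1.299)
t=2.000: state=(-0.151, 1.505)
t=2.250: state=(0.199, 1.224)
t=2.500: state=(0.433, 0.617)
t=2.750: state=(0.501, -0.070)
t=3.000: state=(0.409, -0.629)
t=3.250: state=(0.209, -0.920)
t=3.500: state=(-0.023, -0.887)
t=3.750: state=(-0.212, -0.587)
t=4.000: state=(-0.306, -0.156)
t=4.250: state=(-0.292, 0.253)
t=4.500: state=(-0.191, 0.522)
t=4.750: state=(-0.048, 0.591)
t=5.000: state=(0.088, 0.467)
t=5.250: state=(0.175, 0.219)
t=5.500: state=(0.195, -0.057)
t=5.750: state=(0.152, -0.272)
t=6.000: state=(0.069, -0.370)
t=6.250: state=(-0.022, -0.338)
t=6.500: state=(-0.092, -0.208)
t=6.750: state=(-0.123, -0.034)
t=7.000: state=(-0.110, 0.123)
t=7.250: state=(-0.066, 0.218)
t=7.500: state=(-0.008, 0.230)
t=7.670: state=(0.028, 0.195)

(theta, omega) = (0.028, 0.195)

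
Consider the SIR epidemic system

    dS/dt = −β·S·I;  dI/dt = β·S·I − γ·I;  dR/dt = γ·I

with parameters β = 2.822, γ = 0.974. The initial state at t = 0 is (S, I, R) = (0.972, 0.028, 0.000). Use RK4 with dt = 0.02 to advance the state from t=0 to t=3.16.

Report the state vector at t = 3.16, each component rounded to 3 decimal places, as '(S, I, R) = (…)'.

(S, I, R) = (0.172, 0.230, 0.598)

t=0.000: state=(0.972, 0.028, 0.000)
step 1 (dt=0.02): k1=(-0.077, 0.050, 0.027), k2=(-0.078, 0.050, 0.028), k3=(-0.078, 0.050, 0.028), k4=(-0.079, 0.051, 0.028); state += dt/6·(k1+2k2+2k3+k4)
t=0.020: state=(0.970, 0.029, 0.001)
t=0.040: state=(0.969, 0.030, 0.001)
t=0.060: state=(0.967, 0.031, 0.002)
continuing one RK4 step at a time; state shown every 10 steps (Δt=0.2):
t=0.200: state=(0.954, 0.040, 0.007)
t=0.400: state=(0.929, 0.056, 0.016)
t=0.600: state=(0.895, 0.077, 0.029)
t=0.800: state=(0.851, 0.103, 0.046)
t=1.000: state=(0.796, 0.135, 0.069)
t=1.200: state=(0.730, 0.171, 0.099)
t=1.400: state=(0.656, 0.208, 0.136)
t=1.600: state=(0.577, 0.243, 0.180)
t=1.800: state=(0.499, 0.271, 0.230)
t=2.000: state=(0.426, 0.289, 0.285)
t=2.200: state=(0.361, 0.297, 0.342)
t=2.400: state=(0.305, 0.295, 0.400)
t=2.600: state=(0.259, 0.285, 0.457)
t=2.800: state=(0.222, 0.268, 0.510)
t=3.000: state=(0.191, 0.248, 0.561)
t=3.160: state=(0.172, 0.230, 0.598)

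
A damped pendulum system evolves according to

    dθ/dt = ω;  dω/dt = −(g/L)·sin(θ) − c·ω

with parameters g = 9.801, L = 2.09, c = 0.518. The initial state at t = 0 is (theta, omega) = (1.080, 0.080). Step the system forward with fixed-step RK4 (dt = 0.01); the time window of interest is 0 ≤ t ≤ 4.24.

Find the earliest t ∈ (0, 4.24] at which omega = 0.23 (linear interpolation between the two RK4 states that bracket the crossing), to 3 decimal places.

t=0.000: state=(1.080, 0.080)
step 1 (dt=0.01): k1=(0.080, -4.177), k2=(0.059, -4.167), k3=(0.059, -4.167), k4=(0.038, -4.157); state += dt/6·(k1+2k2+2k3+k4)
t=0.010: state=(1.081, 0.038)
t=0.020: state=(1.081, -0.003)
t=0.030: state=(1.081, -0.044)
continuing one RK4 step at a time; state shown every 20 steps (Δt=0.2):
t=0.200: state=(1.016, -0.705)
t=0.400: state=(0.808, -1.344)
t=0.600: state=(0.494, -1.752)
t=0.800: state=(0.128, -1.849)
t=1.000: state=(-0.224, -1.618)
t=1.200: state=(-0.502, -1.135)
t=1.400: state=(-0.669, -0.522)
t=1.600: state=(-0.711, 0.103)
t=1.640: state=(-0.704, 0.222)
next step: t=1.650: state=(-0.702, 0.251) — omega has crossed 0.23
linear interpolation between t=1.640 (0.22191) and t=1.650 (0.25100) → t≈1.643

t = 1.643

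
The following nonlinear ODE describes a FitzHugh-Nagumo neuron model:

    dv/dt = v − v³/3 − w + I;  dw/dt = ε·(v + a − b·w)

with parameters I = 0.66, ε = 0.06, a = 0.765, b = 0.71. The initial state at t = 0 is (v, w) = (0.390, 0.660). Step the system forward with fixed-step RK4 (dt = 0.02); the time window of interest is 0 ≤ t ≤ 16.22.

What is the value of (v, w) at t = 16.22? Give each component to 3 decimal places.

t=0.000: state=(0.390, 0.660)
step 1 (dt=0.02): k1=(0.370, 0.041), k2=(0.373, 0.041), k3=(0.373, 0.041), k4=(0.376, 0.042); state += dt/6·(k1+2k2+2k3+k4)
t=0.020: state=(0.397, 0.661)
t=0.040: state=(0.405, 0.662)
t=0.060: state=(0.413, 0.663)
continuing one RK4 step at a time; state shown every 50 steps (Δt=1):
t=1.000: state=(0.893, 0.714)
t=2.000: state=(1.407, 0.798)
t=3.000: state=(1.572, 0.899)
t=4.000: state=(1.559, 0.999)
t=5.000: state=(1.505, 1.092)
t=6.000: state=(1.438, 1.178)
t=7.000: state=(1.364, 1.256)
t=8.000: state=(1.282, 1.326)
t=9.000: state=(1.189, 1.388)
t=10.000: state=(1.079, 1.442)
t=11.000: state=(0.939, 1.486)
t=12.000: state=(0.736, 1.519)
t=13.000: state=(0.374, 1.534)
t=14.000: state=(-0.482, 1.516)
t=15.000: state=(-1.761, 1.428)
t=16.000: state=(-1.990, 1.300)
t=16.220: state=(-1.988, 1.272)

(v, w) = (-1.988, 1.272)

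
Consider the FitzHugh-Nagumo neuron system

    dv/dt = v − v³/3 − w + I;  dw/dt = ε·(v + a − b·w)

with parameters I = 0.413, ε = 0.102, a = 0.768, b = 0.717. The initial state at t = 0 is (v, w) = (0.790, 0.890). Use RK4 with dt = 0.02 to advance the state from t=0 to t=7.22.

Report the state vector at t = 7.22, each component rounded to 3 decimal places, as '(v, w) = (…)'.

(v, w) = (-1.878, 1.101)

t=0.000: state=(0.790, 0.890)
step 1 (dt=0.02): k1=(0.149, 0.094), k2=(0.148, 0.094), k3=(0.148, 0.094), k4=(0.148, 0.094); state += dt/6·(k1+2k2+2k3+k4)
t=0.020: state=(0.793, 0.892)
t=0.040: state=(0.796, 0.894)
t=0.060: state=(0.799, 0.896)
continuing one RK4 step at a time; state shown every 25 steps (Δt=0.5):
t=0.500: state=(0.858, 0.938)
t=1.000: state=(0.911, 0.987)
t=1.500: state=(0.942, 1.037)
t=2.000: state=(0.950, 1.085)
t=2.500: state=(0.934, 1.132)
t=3.000: state=(0.893, 1.176)
t=3.500: state=(0.826, 1.215)
t=4.000: state=(0.727, 1.249)
t=4.500: state=(0.583, 1.276)
t=5.000: state=(0.369, 1.292)
t=5.500: state=(0.032, 1.295)
t=6.000: state=(-0.510, 1.276)
t=6.500: state=(-1.236, 1.225)
t=7.000: state=(-1.768, 1.143)
t=7.220: state=(-1.878, 1.101)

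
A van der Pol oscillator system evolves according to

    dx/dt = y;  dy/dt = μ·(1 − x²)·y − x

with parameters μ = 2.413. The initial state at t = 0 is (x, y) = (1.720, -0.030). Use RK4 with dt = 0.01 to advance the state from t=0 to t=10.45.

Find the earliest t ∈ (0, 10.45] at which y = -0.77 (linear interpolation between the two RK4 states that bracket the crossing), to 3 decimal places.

t=0.000: state=(1.720, -0.030)
step 1 (dt=0.01): k1=(-0.030, -1.578), k2=(-0.038, -1.541), k3=(-0.038, -1.542), k4=(-0.045, -1.505); state += dt/6·(k1+2k2+2k3+k4)
t=0.010: state=(1.720, -0.045)
t=0.020: state=(1.719, -0.060)
t=0.030: state=(1.718, -0.074)
continuing one RK4 step at a time; state shown every 50 steps (Δt=0.5):
t=0.500: state=(1.599, -0.355)
t=1.000: state=(1.391, -0.482)
t=1.500: state=(1.100, -0.717)
t=1.560: state=(1.055, -0.765)
next step: t=1.570: state=(1.048, -0.773) — y has crossed -0.77
linear interpolation between t=1.560 (-0.76481) and t=1.570 (-0.77336) → t≈1.566

t = 1.566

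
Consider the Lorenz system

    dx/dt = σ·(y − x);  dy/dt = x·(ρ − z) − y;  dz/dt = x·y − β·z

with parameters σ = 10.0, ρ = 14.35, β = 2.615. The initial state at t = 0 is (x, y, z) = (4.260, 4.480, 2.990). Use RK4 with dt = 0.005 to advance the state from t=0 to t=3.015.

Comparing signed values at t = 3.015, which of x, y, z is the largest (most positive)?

largest component: z

t=0.000: state=(4.260, 4.480, 2.990)
step 1 (dt=0.005): k1=(2.200, 43.914, 11.266), k2=(3.243, 43.746, 11.685), k3=(3.213, 43.772, 11.693), k4=(4.228, 43.627, 12.121); state += dt/6·(k1+2k2+2k3+k4)
t=0.005: state=(4.276, 4.699, 3.048)
t=0.010: state=(4.302, 4.916, 3.111)
t=0.015: state=(4.337, 5.133, 3.179)
continuing one RK4 step at a time; state shown every 20 steps (Δt=0.1):
t=0.100: state=(6.014, 8.909, 5.313)
t=0.200: state=(9.307, 12.423, 11.648)
t=0.300: state=(10.650, 9.573, 19.540)
t=0.400: state=(7.501, 3.184, 20.148)
t=0.500: state=(3.669, 0.727, 16.326)
t=0.600: state=(1.708, 0.587, 12.697)
t=0.700: state=(1.112, 0.917, 9.860)
t=0.800: state=(1.163, 1.421, 7.704)
t=0.900: state=(1.610, 2.259, 6.153)
t=1.000: state=(2.518, 3.728, 5.277)
t=1.100: state=(4.131, 6.193, 5.515)
t=1.200: state=(6.646, 9.520, 8.047)
t=1.300: state=(9.299, 11.222, 13.893)
t=1.400: state=(9.489, 7.774, 19.084)
t=1.500: state=(6.607, 3.232, 18.512)
t=1.600: state=(3.750, 1.625, 15.245)
t=1.700: state=(2.370, 1.641, 12.138)
t=1.800: state=(2.096, 2.202, 9.705)
t=1.900: state=(2.500, 3.192, 8.007)
t=2.000: state=(3.496, 4.817, 7.215)
t=2.100: state=(5.172, 7.191, 7.861)
t=2.200: state=(7.372, 9.564, 10.811)
t=2.300: state=(8.934, 9.508, 15.537)
t=2.400: state=(8.182, 6.247, 18.105)
t=2.500: state=(5.807, 3.404, 16.811)
t=2.600: state=(3.887, 2.535, 14.124)
t=2.700: state=(3.083, 2.772, 11.646)
t=2.800: state=(3.159, 3.586, 9.817)
t=2.900: state=(3.898, 4.941, 8.870)
t=3.000: state=(5.226, 6.811, 9.202)
t=3.015: state=(5.468, 7.112, 9.395)
compare at T: x=5.468, y=7.112, z=9.395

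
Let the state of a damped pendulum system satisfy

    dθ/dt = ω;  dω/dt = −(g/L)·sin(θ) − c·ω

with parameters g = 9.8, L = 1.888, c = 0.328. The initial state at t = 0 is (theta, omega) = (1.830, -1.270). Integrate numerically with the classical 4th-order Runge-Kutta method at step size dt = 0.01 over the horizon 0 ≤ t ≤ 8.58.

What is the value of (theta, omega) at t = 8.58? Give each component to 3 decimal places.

t=0.000: state=(1.830, -1.270)
step 1 (dt=0.01): k1=(-1.270, -4.601), k2=(-1.293, -4.602), k3=(-1.293, -4.602), k4=(-1.316, -4.602); state += dt/6·(k1+2k2+2k3+k4)
t=0.010: state=(1.817, -1.316)
t=0.020: state=(1.804, -1.362)
t=0.030: state=(1.790, -1.408)
continuing one RK4 step at a time; state shown every 50 steps (Δt=0.5):
t=0.500: state=(0.651, -3.255)
t=1.000: state=(-0.905, -2.355)
t=1.500: state=(-1.426, 0.269)
t=2.000: state=(-0.720, 2.367)
t=2.500: state=(0.540, 2.147)
t=3.000: state=(1.088, -0.050)
t=3.500: state=(0.555, -1.881)
t=4.000: state=(-0.440, -1.675)
t=4.500: state=(-0.841, 0.152)
t=5.000: state=(-0.358, 1.569)
t=5.500: state=(0.416, 1.202)
t=6.000: state=(0.645, -0.326)
t=6.500: state=(0.184, -1.308)
t=7.000: state=(-0.399, -0.785)
t=7.500: state=(-0.478, 0.465)
t=8.000: state=(-0.048, 1.055)
t=8.500: state=(0.367, 0.444)
t=8.580: state=(0.396, 0.279)

(theta, omega) = (0.396, 0.279)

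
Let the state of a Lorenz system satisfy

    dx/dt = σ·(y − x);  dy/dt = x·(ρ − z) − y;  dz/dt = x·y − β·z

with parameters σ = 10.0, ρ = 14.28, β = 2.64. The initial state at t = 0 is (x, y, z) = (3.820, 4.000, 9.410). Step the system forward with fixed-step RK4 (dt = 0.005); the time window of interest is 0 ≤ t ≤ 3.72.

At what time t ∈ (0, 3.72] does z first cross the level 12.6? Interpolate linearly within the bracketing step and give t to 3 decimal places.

t=0.000: state=(3.820, 4.000, 9.410)
step 1 (dt=0.005): k1=(1.800, 14.603, -9.562), k2=(2.120, 14.680, -9.342), k3=(2.114, 14.682, -9.339), k4=(2.428, 14.760, -9.116); state += dt/6·(k1+2k2+2k3+k4)
t=0.005: state=(3.831, 4.073, 9.363)
t=0.010: state=(3.844, 4.148, 9.319)
t=0.015: state=(3.861, 4.223, 9.277)
continuing one RK4 step at a time; state shown every 40 steps (Δt=0.2):
t=0.200: state=(5.928, 7.540, 9.953)
t=0.300: state=(7.479, 8.780, 12.596)
next step: t=0.305: state=(7.543, 8.796, 12.759) — z has crossed 12.6
linear interpolation between t=0.300 (12.59579) and t=0.305 (12.75850) → t≈0.300

t = 0.300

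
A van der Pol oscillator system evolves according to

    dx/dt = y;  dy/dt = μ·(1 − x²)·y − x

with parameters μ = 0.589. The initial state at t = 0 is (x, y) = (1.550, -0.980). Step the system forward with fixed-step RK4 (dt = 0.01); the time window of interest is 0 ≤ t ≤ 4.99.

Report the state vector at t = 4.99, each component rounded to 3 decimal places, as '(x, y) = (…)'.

(x, y) = (1.552, 1.667)

t=0.000: state=(1.550, -0.980)
step 1 (dt=0.01): k1=(-0.980, -0.740), k2=(-0.984, -0.741), k3=(-0.984, -0.741), k4=(-0.987, -0.742); state += dt/6·(k1+2k2+2k3+k4)
t=0.010: state=(1.540, -0.987)
t=0.020: state=(1.530, -0.995)
t=0.030: state=(1.520, -1.002)
continuing one RK4 step at a time; state shown every 20 steps (Δt=0.2):
t=0.200: state=(1.339, -1.134)
t=0.400: state=(1.095, -1.308)
t=0.600: state=(0.814, -1.513)
t=0.800: state=(0.487, -1.753)
t=1.000: state=(0.111, -2.013)
t=1.200: state=(-0.316, -2.238)
t=1.400: state=(-0.775, -2.315)
t=1.600: state=(-1.223, -2.111)
t=1.800: state=(-1.598, -1.605)
t=2.000: state=(-1.855, -0.957)
t=2.200: state=(-1.985, -0.365)
t=2.400: state=(-2.011, 0.082)
t=2.600: state=(-1.962, 0.394)
t=2.800: state=(-1.859, 0.617)
t=3.000: state=(-1.718, 0.792)
t=3.200: state=(-1.544, 0.948)
t=3.400: state=(-1.338, 1.106)
t=3.600: state=(-1.100, 1.282)
t=3.800: state=(-0.824, 1.486)
t=4.000: state=(-0.503, 1.724)
t=4.200: state=(-0.133, 1.982)
t=4.400: state=(0.287, 2.209)
t=4.600: state=(0.742, 2.299)
t=4.800: state=(1.189, 2.119)
t=4.990: state=(1.552, 1.667)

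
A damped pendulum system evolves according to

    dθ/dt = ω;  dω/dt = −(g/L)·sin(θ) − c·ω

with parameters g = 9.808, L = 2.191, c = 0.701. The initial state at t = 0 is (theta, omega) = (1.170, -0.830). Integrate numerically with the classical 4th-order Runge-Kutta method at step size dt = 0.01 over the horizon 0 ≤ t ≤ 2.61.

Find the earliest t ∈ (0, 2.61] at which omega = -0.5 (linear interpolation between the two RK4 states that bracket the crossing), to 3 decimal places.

t=0.000: state=(1.170, -0.830)
step 1 (dt=0.01): k1=(-0.830, -3.540), k2=(-0.848, -3.520), k3=(-0.848, -3.520), k4=(-0.865, -3.500); state += dt/6·(k1+2k2+2k3+k4)
t=0.010: state=(1.162, -0.865)
t=0.020: state=(1.153, -0.900)
t=0.030: state=(1.144, -0.934)
continuing one RK4 step at a time; state shown every 10 steps (Δt=0.1):
t=0.100: state=(1.070, -1.163)
t=0.200: state=(0.939, -1.449)
t=0.300: state=(0.782, -1.679)
t=0.400: state=(0.605, -1.841)
t=0.500: state=(0.416, -1.928)
t=0.600: state=(0.223, -1.932)
t=0.700: state=(0.033, -1.856)
t=0.800: state=(-0.146, -1.704)
t=0.900: state=(-0.306, -1.491)
t=1.000: state=(-0.443, -1.231)
t=1.100: state=(-0.551, -0.940)
t=1.200: state=(-0.630, -0.635)
t=1.240: state=(-0.653, -0.512)
next step: t=1.250: state=(-0.658, -0.481) — omega has crossed -0.5
linear interpolation between t=1.240 (-0.51153) and t=1.250 (-0.48076) → t≈1.244

t = 1.244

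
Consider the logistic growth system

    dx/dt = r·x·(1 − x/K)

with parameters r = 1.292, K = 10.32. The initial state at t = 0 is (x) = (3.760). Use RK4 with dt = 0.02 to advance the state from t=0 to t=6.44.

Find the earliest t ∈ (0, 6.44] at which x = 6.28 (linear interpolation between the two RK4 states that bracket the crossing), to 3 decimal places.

t=0.000: state=(3.760)
step 1 (dt=0.02): k1=(3.088), k2=(3.099), k3=(3.099), k4=(3.109); state += dt/6·(k1+2k2+2k3+k4)
t=0.020: state=(3.822)
t=0.040: state=(3.884)
t=0.060: state=(3.947)
continuing one RK4 step at a time; state shown every 25 steps (Δt=0.5):
t=0.500: state=(5.391)
t=0.760: state=(6.241)
next step: t=0.780: state=(6.305) — x has crossed 6.28
linear interpolation between t=0.760 (6.24115) and t=0.780 (6.30471) → t≈0.772

t = 0.772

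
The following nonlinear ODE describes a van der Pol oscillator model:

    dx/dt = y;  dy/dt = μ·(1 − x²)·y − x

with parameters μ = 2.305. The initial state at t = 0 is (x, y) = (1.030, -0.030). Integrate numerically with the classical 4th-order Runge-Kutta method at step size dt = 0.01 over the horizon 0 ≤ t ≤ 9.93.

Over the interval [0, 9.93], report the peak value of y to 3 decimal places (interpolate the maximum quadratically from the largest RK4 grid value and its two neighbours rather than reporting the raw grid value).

max y = 4.192

t=0.000: state=(1.030, -0.030)
step 1 (dt=0.01): k1=(-0.030, -1.026), k2=(-0.035, -1.025), k3=(-0.035, -1.025), k4=(-0.040, -1.024); state += dt/6·(k1+2k2+2k3+k4)
t=0.010: state=(1.030, -0.040)
t=0.020: state=(1.029, -0.050)
t=0.030: state=(1.029, -0.061)
continuing one RK4 step at a time; state shown every 50 steps (Δt=0.5):
t=0.500: state=(0.888, -0.546)
t=1.000: state=(0.421, -1.487)
t=1.500: state=(-0.915, -3.853)
t=2.000: state=(-1.963, -0.235)
t=2.500: state=(-1.891, 0.287)
t=3.000: state=(-1.731, 0.350)
t=3.500: state=(-1.538, 0.426)
t=4.000: state=(-1.294, 0.568)
t=4.500: state=(-0.937, 0.923)
t=5.000: state=(-0.220, 2.268)
t=5.500: state=(1.528, 3.255)
t=6.000: state=(2.016, -0.128)
t=6.500: state=(1.891, -0.300)
t=7.000: state=(1.729, -0.352)
t=7.500: state=(1.536, -0.427)
t=8.000: state=(1.290, -0.571)
t=8.500: state=(0.931, -0.931)
t=9.000: state=(0.206, -2.301)
t=9.500: state=(-1.549, -3.179)
t=9.930: state=(-2.021, 0.038)
largest grid value and its neighbours: y(5.340)=4.18756, y(5.350)=4.19203, y(5.360)=4.18841
parabola through these three points peaks at t≈5.351 with y≈4.19204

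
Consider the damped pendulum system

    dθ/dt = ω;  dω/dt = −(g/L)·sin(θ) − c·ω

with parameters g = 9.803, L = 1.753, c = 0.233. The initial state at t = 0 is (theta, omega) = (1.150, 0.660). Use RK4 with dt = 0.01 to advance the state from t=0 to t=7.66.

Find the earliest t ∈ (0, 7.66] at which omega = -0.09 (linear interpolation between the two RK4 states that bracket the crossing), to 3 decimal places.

t=0.000: state=(1.150, 0.660)
step 1 (dt=0.01): k1=(0.660, -5.258), k2=(0.634, -5.259), k3=(0.634, -5.259), k4=(0.607, -5.260); state += dt/6·(k1+2k2+2k3+k4)
t=0.010: state=(1.156, 0.607)
t=0.020: state=(1.162, 0.555)
t=0.030: state=(1.167, 0.502)
t=0.140: state=(1.191, -0.073)
next step: t=0.150: state=(1.190, -0.125) — omega has crossed -0.09
linear interpolation between t=0.140 (-0.07307) and t=0.150 (-0.12476) → t≈0.143

t = 0.143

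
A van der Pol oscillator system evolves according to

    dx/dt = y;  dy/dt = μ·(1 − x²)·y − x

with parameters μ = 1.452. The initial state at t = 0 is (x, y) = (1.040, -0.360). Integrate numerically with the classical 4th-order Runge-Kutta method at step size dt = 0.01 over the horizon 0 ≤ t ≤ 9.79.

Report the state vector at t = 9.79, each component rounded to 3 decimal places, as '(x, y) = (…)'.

t=0.000: state=(1.040, -0.360)
step 1 (dt=0.01): k1=(-0.360, -0.997), k2=(-0.365, -0.997), k3=(-0.365, -0.997), k4=(-0.370, -0.997); state += dt/6·(k1+2k2+2k3+k4)
t=0.010: state=(1.036, -0.370)
t=0.020: state=(1.033, -0.380)
t=0.030: state=(1.029, -0.390)
continuing one RK4 step at a time; state shown every 50 steps (Δt=0.5):
t=0.500: state=(0.730, -0.908)
t=1.000: state=(0.057, -1.915)
t=1.500: state=(-1.198, -2.637)
t=2.000: state=(-1.914, -0.285)
t=2.500: state=(-1.838, 0.388)
t=3.000: state=(-1.596, 0.565)
t=3.500: state=(-1.266, 0.778)
t=4.000: state=(-0.777, 1.254)
t=4.500: state=(0.121, 2.520)
t=5.000: state=(1.571, 2.324)
t=5.500: state=(2.013, -0.053)
t=6.000: state=(1.864, -0.432)
t=6.500: state=(1.614, -0.567)
t=7.000: state=(1.286, -0.767)
t=7.500: state=(0.807, -1.220)
t=8.000: state=(-0.061, -2.438)
t=8.500: state=(-1.514, -2.478)
t=9.000: state=(-2.015, 0.008)
t=9.500: state=(-1.875, 0.424)
t=9.790: state=(-1.740, 0.504)

(x, y) = (-1.740, 0.504)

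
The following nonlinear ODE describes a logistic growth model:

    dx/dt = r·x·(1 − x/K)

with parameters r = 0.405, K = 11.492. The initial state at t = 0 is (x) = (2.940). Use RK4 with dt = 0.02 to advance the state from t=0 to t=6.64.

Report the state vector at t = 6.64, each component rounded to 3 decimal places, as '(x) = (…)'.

t=0.000: state=(2.940)
step 1 (dt=0.02): k1=(0.886), k2=(0.888), k3=(0.888), k4=(0.890); state += dt/6·(k1+2k2+2k3+k4)
t=0.020: state=(2.958)
t=0.040: state=(2.976)
t=0.060: state=(2.993)
continuing one RK4 step at a time; state shown every 25 steps (Δt=0.5):
t=0.500: state=(3.404)
t=1.000: state=(3.909)
t=1.500: state=(4.447)
t=2.000: state=(5.010)
t=2.500: state=(5.587)
t=3.000: state=(6.168)
t=3.500: state=(6.741)
t=4.000: state=(7.293)
t=4.500: state=(7.817)
t=5.000: state=(8.304)
t=5.500: state=(8.749)
t=6.000: state=(9.149)
t=6.500: state=(9.504)
t=6.640: state=(9.596)

(x) = (9.596)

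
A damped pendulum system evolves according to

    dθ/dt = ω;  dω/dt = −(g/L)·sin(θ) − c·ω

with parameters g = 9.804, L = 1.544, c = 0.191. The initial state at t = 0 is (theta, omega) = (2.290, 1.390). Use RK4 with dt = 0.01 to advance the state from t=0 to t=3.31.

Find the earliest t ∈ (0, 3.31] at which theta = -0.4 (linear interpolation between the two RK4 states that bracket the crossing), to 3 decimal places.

t = 1.479

t=0.000: state=(2.290, 1.390)
step 1 (dt=0.01): k1=(1.390, -5.043), k2=(1.365, -5.009), k3=(1.365, -5.009), k4=(1.340, -4.975); state += dt/6·(k1+2k2+2k3+k4)
t=0.010: state=(2.304, 1.340)
t=0.020: state=(2.317, 1.290)
t=0.030: state=(2.329, 1.242)
continuing one RK4 step at a time; state shown every 20 steps (Δt=0.2):
t=0.200: state=(2.475, 0.496)
t=0.400: state=(2.497, -0.270)
t=0.600: state=(2.366, -1.060)
t=0.800: state=(2.063, -2.002)
t=1.000: state=(1.552, -3.120)
t=1.200: state=(0.820, -4.139)
t=1.400: state=(-0.054, -4.437)
t=1.470: state=(-0.360, -4.287)
next step: t=1.480: state=(-0.403, -4.255) — theta has crossed -0.4
linear interpolation between t=1.470 (-0.36043) and t=1.480 (-0.40314) → t≈1.479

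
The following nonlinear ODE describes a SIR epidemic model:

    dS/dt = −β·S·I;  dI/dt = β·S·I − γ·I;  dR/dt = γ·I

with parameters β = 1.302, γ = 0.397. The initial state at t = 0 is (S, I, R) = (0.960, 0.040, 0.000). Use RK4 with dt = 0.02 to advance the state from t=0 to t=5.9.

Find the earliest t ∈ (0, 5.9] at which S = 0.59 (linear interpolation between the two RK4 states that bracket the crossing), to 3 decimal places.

t=0.000: state=(0.960, 0.040, 0.000)
step 1 (dt=0.02): k1=(-0.050, 0.034, 0.016), k2=(-0.050, 0.034, 0.016), k3=(-0.050, 0.034, 0.016), k4=(-0.051, 0.035, 0.016); state += dt/6·(k1+2k2+2k3+k4)
t=0.020: state=(0.959, 0.041, 0.000)
t=0.040: state=(0.958, 0.041, 0.001)
t=0.060: state=(0.957, 0.042, 0.001)
continuing one RK4 step at a time; state shown every 10 steps (Δt=0.2):
t=0.200: state=(0.949, 0.047, 0.003)
t=0.400: state=(0.937, 0.056, 0.008)
t=0.600: state=(0.922, 0.066, 0.012)
t=0.800: state=(0.905, 0.077, 0.018)
t=1.000: state=(0.885, 0.090, 0.025)
t=1.200: state=(0.863, 0.104, 0.032)
t=1.400: state=(0.838, 0.120, 0.041)
t=1.600: state=(0.811, 0.138, 0.052)
t=1.800: state=(0.780, 0.156, 0.063)
t=2.000: state=(0.747, 0.176, 0.076)
t=2.200: state=(0.712, 0.197, 0.091)
t=2.400: state=(0.674, 0.218, 0.108)
t=2.600: state=(0.635, 0.239, 0.126)
t=2.800: state=(0.596, 0.259, 0.146)
t=2.820: state=(0.592, 0.261, 0.148)
next step: t=2.840: state=(0.588, 0.263, 0.150) — S has crossed 0.59
linear interpolation between t=2.820 (0.59158) and t=2.840 (0.58756) → t≈2.828

t = 2.828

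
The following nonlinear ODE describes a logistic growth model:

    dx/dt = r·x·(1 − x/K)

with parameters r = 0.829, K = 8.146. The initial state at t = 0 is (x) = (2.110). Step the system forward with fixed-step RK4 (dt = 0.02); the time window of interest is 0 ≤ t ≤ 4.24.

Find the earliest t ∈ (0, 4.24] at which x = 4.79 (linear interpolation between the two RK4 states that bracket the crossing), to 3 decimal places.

t=0.000: state=(2.110)
step 1 (dt=0.02): k1=(1.296), k2=(1.301), k3=(1.301), k4=(1.306); state += dt/6·(k1+2k2+2k3+k4)
t=0.020: state=(2.136)
t=0.040: state=(2.162)
t=0.060: state=(2.189)
continuing one RK4 step at a time; state shown every 10 steps (Δt=0.2):
t=0.200: state=(2.379)
t=0.400: state=(2.668)
t=0.600: state=(2.973)
t=0.800: state=(3.293)
t=1.000: state=(3.623)
t=1.200: state=(3.958)
t=1.400: state=(4.296)
t=1.600: state=(4.630)
t=1.680: state=(4.762)
next step: t=1.700: state=(4.795) — x has crossed 4.79
linear interpolation between t=1.680 (4.76211) and t=1.700 (4.79486) → t≈1.697

t = 1.697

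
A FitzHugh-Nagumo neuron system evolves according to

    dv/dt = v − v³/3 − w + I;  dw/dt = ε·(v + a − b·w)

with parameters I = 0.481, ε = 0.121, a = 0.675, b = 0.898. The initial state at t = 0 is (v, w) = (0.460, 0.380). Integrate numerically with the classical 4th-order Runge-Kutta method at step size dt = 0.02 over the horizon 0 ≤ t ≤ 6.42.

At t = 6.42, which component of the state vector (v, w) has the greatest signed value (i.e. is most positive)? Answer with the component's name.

t=0.000: state=(0.460, 0.380)
step 1 (dt=0.02): k1=(0.529, 0.096), k2=(0.532, 0.097), k3=(0.532, 0.097), k4=(0.535, 0.097); state += dt/6·(k1+2k2+2k3+k4)
t=0.020: state=(0.471, 0.382)
t=0.040: state=(0.481, 0.384)
t=0.060: state=(0.492, 0.386)
continuing one RK4 step at a time; state shown every 25 steps (Δt=0.5):
t=0.500: state=(0.760, 0.435)
t=1.000: state=(1.093, 0.507)
t=1.500: state=(1.359, 0.593)
t=2.000: state=(1.501, 0.686)
t=2.500: state=(1.544, 0.779)
t=3.000: state=(1.533, 0.869)
t=3.500: state=(1.495, 0.952)
t=4.000: state=(1.445, 1.028)
t=4.500: state=(1.389, 1.097)
t=5.000: state=(1.326, 1.158)
t=5.500: state=(1.260, 1.213)
t=6.000: state=(1.188, 1.261)
t=6.420: state=(1.122, 1.295)
compare at T: v=1.122, w=1.295

largest component: w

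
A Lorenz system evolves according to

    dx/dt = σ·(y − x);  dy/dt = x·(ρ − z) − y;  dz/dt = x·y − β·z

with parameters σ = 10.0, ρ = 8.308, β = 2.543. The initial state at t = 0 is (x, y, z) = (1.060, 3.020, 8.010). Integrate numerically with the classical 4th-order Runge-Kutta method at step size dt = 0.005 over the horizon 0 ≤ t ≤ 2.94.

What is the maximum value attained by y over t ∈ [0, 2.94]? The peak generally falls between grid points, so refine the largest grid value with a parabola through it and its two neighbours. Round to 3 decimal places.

t=0.000: state=(1.060, 3.020, 8.010)
step 1 (dt=0.005): k1=(19.600, -2.704, -17.168), k2=(19.042, -2.635, -16.919), k3=(19.058, -2.636, -16.924), k4=(18.515, -2.565, -16.680); state += dt/6·(k1+2k2+2k3+k4)
t=0.005: state=(1.155, 3.007, 7.925)
t=0.010: state=(1.245, 2.994, 7.843)
t=0.015: state=(1.330, 2.983, 7.763)
continuing one RK4 step at a time; state shown every 20 steps (Δt=0.1):
t=0.100: state=(2.243, 2.918, 6.672)
t=0.200: state=(2.739, 3.144, 5.846)
t=0.300: state=(3.156, 3.608, 5.413)
t=0.400: state=(3.661, 4.219, 5.380)
t=0.500: state=(4.251, 4.857, 5.769)
t=0.600: state=(4.823, 5.332, 6.539)
t=0.700: state=(5.208, 5.440, 7.489)
t=0.800: state=(5.255, 5.118, 8.272)
t=0.900: state=(4.964, 4.546, 8.602)
t=1.000: state=(4.492, 4.001, 8.445)
t=1.100: state=(4.041, 3.653, 7.975)
t=1.200: state=(3.741, 3.533, 7.405)
t=1.300: state=(3.627, 3.606, 6.894)
t=1.400: state=(3.687, 3.821, 6.540)
t=1.500: state=(3.881, 4.126, 6.398)
t=1.600: state=(4.157, 4.453, 6.488)
t=1.700: state=(4.448, 4.719, 6.783)
t=1.800: state=(4.674, 4.843, 7.198)
t=1.900: state=(4.769, 4.787, 7.601)
t=2.000: state=(4.711, 4.584, 7.862)
t=2.100: state=(4.536, 4.325, 7.915)
t=2.200: state=(4.317, 4.102, 7.779)
t=2.300: state=(4.128, 3.972, 7.530)
t=2.400: state=(4.016, 3.949, 7.256)
t=2.500: state=(3.995, 4.019, 7.032)
t=2.600: state=(4.058, 4.154, 6.904)
t=2.700: state=(4.177, 4.314, 6.894)
t=2.800: state=(4.319, 4.458, 6.995)
t=2.900: state=(4.443, 4.546, 7.171)
t=2.940: state=(4.480, 4.560, 7.250)
largest grid value and its neighbours: y(0.670)=5.45437, y(0.675)=5.45479, y(0.680)=5.45406
parabola through these three points peaks at t≈0.674 with y≈5.45480

max y = 5.455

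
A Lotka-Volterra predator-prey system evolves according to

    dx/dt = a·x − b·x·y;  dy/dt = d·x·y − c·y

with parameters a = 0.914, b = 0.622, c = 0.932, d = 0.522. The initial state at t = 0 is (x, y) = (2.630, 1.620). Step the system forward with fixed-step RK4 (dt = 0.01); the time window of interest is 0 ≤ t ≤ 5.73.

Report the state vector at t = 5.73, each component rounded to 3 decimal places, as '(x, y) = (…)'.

t=0.000: state=(2.630, 1.620)
step 1 (dt=0.01): k1=(-0.246, 0.714), k2=(-0.252, 0.715), k3=(-0.252, 0.715), k4=(-0.258, 0.715); state += dt/6·(k1+2k2+2k3+k4)
t=0.010: state=(2.627, 1.627)
t=0.020: state=(2.625, 1.634)
t=0.030: state=(2.622, 1.641)
continuing one RK4 step at a time; state shown every 20 steps (Δt=0.2):
t=0.200: state=(2.558, 1.763)
t=0.400: state=(2.445, 1.901)
t=0.600: state=(2.299, 2.022)
t=0.800: state=(2.134, 2.115)
t=1.000: state=(1.961, 2.173)
t=1.200: state=(1.794, 2.194)
t=1.400: state=(1.640, 2.178)
t=1.600: state=(1.506, 2.130)
t=1.800: state=(1.393, 2.056)
t=2.000: state=(1.302, 1.964)
t=2.200: state=(1.232, 1.860)
t=2.400: state=(1.182, 1.751)
t=2.600: state=(1.149, 1.641)
t=2.800: state=(1.132, 1.534)
t=3.000: state=(1.130, 1.432)
t=3.200: state=(1.142, 1.338)
t=3.400: state=(1.167, 1.253)
t=3.600: state=(1.205, 1.177)
t=3.800: state=(1.255, 1.111)
t=4.000: state=(1.317, 1.054)
t=4.200: state=(1.391, 1.008)
t=4.400: state=(1.477, 0.971)
t=4.600: state=(1.574, 0.945)
t=4.800: state=(1.682, 0.930)
t=5.000: state=(1.800, 0.925)
t=5.200: state=(1.925, 0.933)
t=5.400: state=(2.056, 0.953)
t=5.600: state=(2.188, 0.987)
t=5.730: state=(2.272, 1.017)

(x, y) = (2.272, 1.017)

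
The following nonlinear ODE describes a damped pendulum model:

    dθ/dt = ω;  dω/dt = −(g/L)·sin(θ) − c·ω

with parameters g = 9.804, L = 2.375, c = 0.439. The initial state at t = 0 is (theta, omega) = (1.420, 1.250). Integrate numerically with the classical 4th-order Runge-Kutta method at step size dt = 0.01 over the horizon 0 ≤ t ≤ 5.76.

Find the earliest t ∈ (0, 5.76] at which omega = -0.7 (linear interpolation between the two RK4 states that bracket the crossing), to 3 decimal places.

t=0.000: state=(1.420, 1.250)
step 1 (dt=0.01): k1=(1.250, -4.630), k2=(1.227, -4.624), k3=(1.227, -4.623), k4=(1.204, -4.617); state += dt/6·(k1+2k2+2k3+k4)
t=0.010: state=(1.432, 1.204)
t=0.020: state=(1.444, 1.158)
t=0.030: state=(1.455, 1.112)
continuing one RK4 step at a time; state shown every 20 steps (Δt=0.2):
t=0.200: state=(1.579, 0.357)
t=0.400: state=(1.568, -0.464)
t=0.460: state=(1.533, -0.696)
next step: t=0.470: state=(1.526, -0.734) — omega has crossed -0.7
linear interpolation between t=0.460 (-0.69600) and t=0.470 (-0.73410) → t≈0.461

t = 0.461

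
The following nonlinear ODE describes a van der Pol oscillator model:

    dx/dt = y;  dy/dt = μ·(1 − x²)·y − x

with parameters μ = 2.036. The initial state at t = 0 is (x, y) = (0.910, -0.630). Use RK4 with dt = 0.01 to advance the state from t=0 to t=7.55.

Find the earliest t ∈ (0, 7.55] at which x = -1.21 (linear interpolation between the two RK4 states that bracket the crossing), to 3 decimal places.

t = 1.093

t=0.000: state=(0.910, -0.630)
step 1 (dt=0.01): k1=(-0.630, -1.130), k2=(-0.636, -1.137), k3=(-0.636, -1.137), k4=(-0.641, -1.143); state += dt/6·(k1+2k2+2k3+k4)
t=0.010: state=(0.904, -0.641)
t=0.020: state=(0.897, -0.653)
t=0.030: state=(0.891, -0.664)
continuing one RK4 step at a time; state shown every 25 steps (Δt=0.25):
t=0.250: state=(0.713, -0.970)
t=0.500: state=(0.406, -1.537)
t=0.750: state=(-0.094, -2.554)
t=1.000: state=(-0.881, -3.577)
t=1.090: state=(-1.200, -3.424)
next step: t=1.100: state=(-1.234, -3.378) — x has crossed -1.21
linear interpolation between t=1.090 (-1.19990) and t=1.100 (-1.23391) → t≈1.093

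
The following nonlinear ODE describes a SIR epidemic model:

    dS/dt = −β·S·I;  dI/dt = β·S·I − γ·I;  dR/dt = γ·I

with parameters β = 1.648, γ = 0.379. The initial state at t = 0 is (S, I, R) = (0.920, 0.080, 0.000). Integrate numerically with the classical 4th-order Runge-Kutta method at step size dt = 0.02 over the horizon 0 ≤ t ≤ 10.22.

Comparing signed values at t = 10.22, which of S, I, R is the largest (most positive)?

largest component: R

t=0.000: state=(0.920, 0.080, 0.000)
step 1 (dt=0.02): k1=(-0.121, 0.091, 0.030), k2=(-0.123, 0.092, 0.031), k3=(-0.123, 0.092, 0.031), k4=(-0.124, 0.093, 0.031); state += dt/6·(k1+2k2+2k3+k4)
t=0.020: state=(0.918, 0.082, 0.001)
t=0.040: state=(0.915, 0.084, 0.001)
t=0.060: state=(0.913, 0.086, 0.002)
continuing one RK4 step at a time; state shown every 25 steps (Δt=0.5):
t=0.500: state=(0.843, 0.137, 0.020)
t=1.000: state=(0.729, 0.217, 0.053)
t=1.500: state=(0.587, 0.310, 0.103)
t=2.000: state=(0.439, 0.391, 0.170)
t=2.500: state=(0.311, 0.440, 0.249)
t=3.000: state=(0.215, 0.451, 0.334)
t=3.500: state=(0.149, 0.432, 0.418)
t=4.000: state=(0.106, 0.397, 0.497)
t=4.500: state=(0.078, 0.354, 0.568)
t=5.000: state=(0.059, 0.310, 0.631)
t=5.500: state=(0.047, 0.268, 0.686)
t=6.000: state=(0.038, 0.229, 0.733)
t=6.500: state=(0.032, 0.195, 0.773)
t=7.000: state=(0.028, 0.165, 0.807)
t=7.500: state=(0.024, 0.140, 0.836)
t=8.000: state=(0.022, 0.118, 0.860)
t=8.500: state=(0.020, 0.099, 0.881)
t=9.000: state=(0.019, 0.083, 0.898)
t=9.500: state=(0.017, 0.070, 0.913)
t=10.000: state=(0.016, 0.059, 0.925)
t=10.220: state=(0.016, 0.054, 0.929)
compare at T: S=0.016, I=0.054, R=0.929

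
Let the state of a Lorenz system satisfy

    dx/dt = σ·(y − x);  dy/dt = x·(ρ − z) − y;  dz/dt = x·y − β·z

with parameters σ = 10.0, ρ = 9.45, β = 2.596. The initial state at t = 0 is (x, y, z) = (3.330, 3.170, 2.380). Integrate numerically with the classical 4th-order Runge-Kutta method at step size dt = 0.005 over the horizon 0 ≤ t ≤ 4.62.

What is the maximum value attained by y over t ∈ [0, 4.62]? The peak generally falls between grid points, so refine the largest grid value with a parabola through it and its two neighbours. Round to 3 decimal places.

t=0.000: state=(3.330, 3.170, 2.380)
step 1 (dt=0.005): k1=(-1.600, 20.373, 4.378), k2=(-1.051, 20.257, 4.506), k3=(-1.067, 20.266, 4.509), k4=(-0.533, 20.159, 4.639); state += dt/6·(k1+2k2+2k3+k4)
t=0.005: state=(3.325, 3.271, 2.403)
t=0.010: state=(3.325, 3.372, 2.426)
t=0.015: state=(3.329, 3.471, 2.452)
continuing one RK4 step at a time; state shown every 40 steps (Δt=0.2):
t=0.200: state=(5.417, 7.049, 4.991)
t=0.400: state=(7.398, 7.073, 11.224)
t=0.600: state=(4.631, 3.005, 11.284)
t=0.800: state=(2.658, 2.297, 7.987)
t=1.000: state=(2.764, 3.156, 5.838)
t=1.200: state=(4.079, 4.964, 5.663)
t=1.400: state=(5.835, 6.476, 8.104)
t=1.600: state=(5.815, 5.167, 10.470)
t=1.800: state=(4.230, 3.558, 9.476)
t=2.000: state=(3.558, 3.548, 7.656)
t=2.200: state=(4.034, 4.472, 6.897)
t=2.400: state=(5.035, 5.499, 7.739)
t=2.600: state=(5.459, 5.357, 9.246)
t=2.800: state=(4.803, 4.372, 9.385)
t=3.000: state=(4.162, 4.006, 8.404)
t=3.200: state=(4.207, 4.387, 7.687)
t=3.400: state=(4.720, 4.999, 7.875)
t=3.600: state=(5.094, 5.144, 8.665)
t=3.800: state=(4.901, 4.696, 9.023)
t=4.000: state=(4.495, 4.343, 8.628)
t=4.200: state=(4.389, 4.435, 8.128)
t=4.400: state=(4.615, 4.768, 8.071)
t=4.600: state=(4.870, 4.944, 8.441)
t=4.620: state=(4.883, 4.941, 8.483)
largest grid value and its neighbours: y(0.300)=8.09160, y(0.305)=8.09478, y(0.310)=8.09218
parabola through these three points peaks at t≈0.305 with y≈8.09478

max y = 8.095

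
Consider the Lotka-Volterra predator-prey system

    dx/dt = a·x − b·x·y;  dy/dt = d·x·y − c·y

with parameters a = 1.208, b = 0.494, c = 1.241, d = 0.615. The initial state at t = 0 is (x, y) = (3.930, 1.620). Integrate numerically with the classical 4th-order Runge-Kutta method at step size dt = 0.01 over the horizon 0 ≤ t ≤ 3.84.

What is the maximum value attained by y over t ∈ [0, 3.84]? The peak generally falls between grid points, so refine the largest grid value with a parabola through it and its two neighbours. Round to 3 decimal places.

t=0.000: state=(3.930, 1.620)
step 1 (dt=0.01): k1=(1.602, 1.905), k2=(1.587, 1.924), k3=(1.587, 1.924), k4=(1.571, 1.944); state += dt/6·(k1+2k2+2k3+k4)
t=0.010: state=(3.946, 1.639)
t=0.020: state=(3.961, 1.659)
t=0.030: state=(3.977, 1.679)
continuing one RK4 step at a time; state shown every 20 steps (Δt=0.2):
t=0.200: state=(4.173, 2.084)
t=0.400: state=(4.196, 2.728)
t=0.600: state=(3.927, 3.518)
t=0.800: state=(3.393, 4.315)
t=1.000: state=(2.732, 4.909)
t=1.200: state=(2.110, 5.153)
t=1.400: state=(1.619, 5.049)
t=1.600: state=(1.272, 4.699)
t=1.800: state=(1.041, 4.222)
t=2.000: state=(0.896, 3.708)
t=2.200: state=(0.811, 3.212)
t=2.400: state=(0.769, 2.761)
t=2.600: state=(0.760, 2.366)
t=2.800: state=(0.780, 2.028)
t=3.000: state=(0.824, 1.746)
t=3.200: state=(0.894, 1.514)
t=3.400: state=(0.989, 1.326)
t=3.600: state=(1.114, 1.177)
t=3.800: state=(1.270, 1.063)
t=3.840: state=(1.305, 1.044)
largest grid value and its neighbours: y(1.220)=5.15706, y(1.230)=5.15777, y(1.240)=5.15763
parabola through these three points peaks at t≈1.233 with y≈5.15782

max y = 5.158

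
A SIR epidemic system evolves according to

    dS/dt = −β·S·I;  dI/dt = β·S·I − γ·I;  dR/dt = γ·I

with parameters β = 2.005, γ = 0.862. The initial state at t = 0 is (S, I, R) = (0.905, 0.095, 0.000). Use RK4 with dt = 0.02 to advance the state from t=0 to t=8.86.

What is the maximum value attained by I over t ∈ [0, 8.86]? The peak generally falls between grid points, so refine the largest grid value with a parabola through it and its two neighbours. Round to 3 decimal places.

t=0.000: state=(0.905, 0.095, 0.000)
step 1 (dt=0.02): k1=(-0.172, 0.090, 0.082), k2=(-0.174, 0.091, 0.083), k3=(-0.174, 0.091, 0.083), k4=(-0.175, 0.092, 0.083); state += dt/6·(k1+2k2+2k3+k4)
t=0.020: state=(0.902, 0.097, 0.002)
t=0.040: state=(0.898, 0.099, 0.003)
t=0.060: state=(0.894, 0.101, 0.005)
continuing one RK4 step at a time; state shown every 25 steps (Δt=0.5):
t=0.500: state=(0.803, 0.146, 0.052)
t=1.000: state=(0.675, 0.199, 0.126)
t=1.500: state=(0.541, 0.238, 0.221)
t=2.000: state=(0.423, 0.250, 0.327)
t=2.500: state=(0.331, 0.237, 0.433)
t=3.000: state=(0.265, 0.207, 0.529)
t=3.500: state=(0.219, 0.171, 0.610)
t=4.000: state=(0.188, 0.136, 0.676)
t=4.500: state=(0.166, 0.106, 0.728)
t=5.000: state=(0.152, 0.080, 0.768)
t=5.500: state=(0.141, 0.061, 0.798)
t=6.000: state=(0.134, 0.045, 0.821)
t=6.500: state=(0.129, 0.033, 0.838)
t=7.000: state=(0.125, 0.025, 0.850)
t=7.500: state=(0.123, 0.018, 0.859)
t=8.000: state=(0.121, 0.013, 0.866)
t=8.500: state=(0.119, 0.010, 0.871)
t=8.860: state=(0.119, 0.008, 0.874)
largest grid value and its neighbours: I(1.940)=0.25003, I(1.960)=0.25007, I(1.980)=0.25006
parabola through these three points peaks at t≈1.967 with I≈0.25007

max I = 0.250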